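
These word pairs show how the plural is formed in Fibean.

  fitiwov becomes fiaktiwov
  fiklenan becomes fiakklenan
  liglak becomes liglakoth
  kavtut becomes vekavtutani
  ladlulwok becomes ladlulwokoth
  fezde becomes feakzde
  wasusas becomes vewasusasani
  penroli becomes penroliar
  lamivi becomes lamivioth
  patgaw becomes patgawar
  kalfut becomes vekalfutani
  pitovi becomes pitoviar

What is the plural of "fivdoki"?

fiakvdoki

"fivdoki" begins with f-. The stems beginning with f- (fitiwov → fiaktiwov, fezde → feakzde, fiklenan → fiakklenan) insert -ak- after the first vowel.
The other patterns: stems beginning with p- add -ar; stems beginning with l- add -oth; stems beginning with k- or w- add ve- … -ani around the stem.
So fivdoki → fiakvdoki.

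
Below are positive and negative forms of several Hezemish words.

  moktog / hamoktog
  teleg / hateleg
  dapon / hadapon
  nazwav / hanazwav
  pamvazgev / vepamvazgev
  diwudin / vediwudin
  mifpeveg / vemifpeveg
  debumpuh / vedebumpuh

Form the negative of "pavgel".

hapavgel

"pavgel" has 2 vowels. The stems with 2 vowels (moktog → hamoktog, teleg → hateleg, dapon → hadapon) add the prefix ha-.
The other pattern: stems with 3 vowels add the prefix ve-.
So pavgel → hapavgel.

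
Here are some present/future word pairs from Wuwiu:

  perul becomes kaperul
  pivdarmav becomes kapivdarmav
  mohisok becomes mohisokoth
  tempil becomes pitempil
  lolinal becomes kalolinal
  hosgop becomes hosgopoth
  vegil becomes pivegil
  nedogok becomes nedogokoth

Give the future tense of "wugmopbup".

kawugmopbup

"wugmopbup" has last vowel 'u'. The one such stem in the data (perul → kaperul) adds the prefix ka-, so the same rule applies.
So wugmopbup → kawugmopbup.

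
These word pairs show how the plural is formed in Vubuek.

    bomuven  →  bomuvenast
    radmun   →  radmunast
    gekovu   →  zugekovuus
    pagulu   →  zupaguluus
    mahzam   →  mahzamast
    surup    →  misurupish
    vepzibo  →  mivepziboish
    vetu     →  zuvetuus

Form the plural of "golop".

vetu and radmun both have last vowel 'u' yet inflect differently (zuvetuus, radmunast), so the last vowel is not what conditions the rule; the final letter is.
"golop" ends in -p. The one such stem in the data (surup → misurupish) adds mi- … -ish around the stem, so the same rule applies.
The other patterns: stems ending in -u add zu- … -us around the stem; stems ending in -m or -n add -ast.
So golop → migolopish.

migolopish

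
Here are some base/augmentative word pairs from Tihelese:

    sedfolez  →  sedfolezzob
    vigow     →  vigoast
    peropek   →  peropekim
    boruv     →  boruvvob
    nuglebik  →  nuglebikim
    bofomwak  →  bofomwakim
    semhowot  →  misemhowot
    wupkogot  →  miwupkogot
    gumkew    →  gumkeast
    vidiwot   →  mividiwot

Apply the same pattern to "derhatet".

vigow and wupkogot both have last vowel 'o' yet inflect differently (vigoast, miwupkogot), so the last vowel is not what conditions the rule; the final letter is.
"derhatet" ends in -t. The stems ending in -t (wupkogot → miwupkogot, semhowot → misemhowot, vidiwot → mividiwot) add the prefix mi-.
The other patterns: stems ending in -w drop the final letter and add -ast; stems ending in -k add -im; stems ending in -v or -z double the final consonant and add -ob.
So derhatet → miderhatet.

miderhatet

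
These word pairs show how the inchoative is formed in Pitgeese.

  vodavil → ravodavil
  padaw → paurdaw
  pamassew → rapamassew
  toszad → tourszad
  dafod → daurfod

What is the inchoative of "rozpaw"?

rourzpaw

"rozpaw" has 2 vowels. The stems with 2 vowels (padaw → paurdaw, toszad → tourszad, dafod → daurfod) insert -ur- after the first vowel.
So rozpaw → rourzpaw.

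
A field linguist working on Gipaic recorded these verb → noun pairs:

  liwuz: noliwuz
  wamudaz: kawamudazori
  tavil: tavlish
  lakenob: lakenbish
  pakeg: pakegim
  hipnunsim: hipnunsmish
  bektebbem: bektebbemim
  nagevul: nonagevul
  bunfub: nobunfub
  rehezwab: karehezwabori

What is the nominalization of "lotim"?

bunfub and lakenob both end in -b yet inflect differently (nobunfub, lakenbish), so the final letter is not what conditions the rule; the last vowel is.
"lotim" has last vowel 'i'. The stems whose last vowel is 'i' (hipnunsim → hipnunsmish, tavil → tavlish) delete the last vowel and add -ish.
The other patterns: stems whose last vowel is 'u' add the prefix no-; stems whose last vowel is 'e' add -im; stems whose last vowel is 'a' add ka- … -ori around the stem.
So lotim → lotmish.

lotmish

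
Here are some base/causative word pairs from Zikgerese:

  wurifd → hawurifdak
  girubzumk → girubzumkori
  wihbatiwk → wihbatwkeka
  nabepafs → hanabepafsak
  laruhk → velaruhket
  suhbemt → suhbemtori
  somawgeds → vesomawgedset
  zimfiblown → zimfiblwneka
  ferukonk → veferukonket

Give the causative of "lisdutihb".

girubzumk and wihbatiwk both end in -k yet inflect differently (girubzumkori, wihbatwkeka), so the final letter is not what conditions the rule; the second-to-last letter is.
"lisdutihb" has second-to-last letter 'h'. The one such stem in the data (laruhk → velaruhket) adds ve- … -et around the stem, so the same rule applies.
The other patterns: stems whose second-to-last letter is 'm' add -ori; stems whose second-to-last letter is 'w' delete the last vowel and add -eka; stems whose second-to-last letter is 'f' add ha- … -ak around the stem.
So lisdutihb → velisdutihbet.

velisdutihbet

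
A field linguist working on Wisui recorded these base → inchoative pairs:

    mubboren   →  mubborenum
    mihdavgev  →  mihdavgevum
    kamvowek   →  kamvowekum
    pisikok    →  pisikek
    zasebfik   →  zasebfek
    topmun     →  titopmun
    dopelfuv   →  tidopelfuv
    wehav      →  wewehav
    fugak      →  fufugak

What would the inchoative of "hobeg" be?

hobegum

"hobeg" has last vowel 'e'. The stems whose last vowel is 'e' (mubboren → mubborenum, mihdavgev → mihdavgevum, kamvowek → kamvowekum) add -um.
The other patterns: stems whose last vowel is 'i' or 'o' change the last vowel to 'e'; stems whose last vowel is 'u' add the prefix ti-; stems whose last vowel is 'a' repeat the first consonant+vowel as a prefix.
So hobeg → hobegum.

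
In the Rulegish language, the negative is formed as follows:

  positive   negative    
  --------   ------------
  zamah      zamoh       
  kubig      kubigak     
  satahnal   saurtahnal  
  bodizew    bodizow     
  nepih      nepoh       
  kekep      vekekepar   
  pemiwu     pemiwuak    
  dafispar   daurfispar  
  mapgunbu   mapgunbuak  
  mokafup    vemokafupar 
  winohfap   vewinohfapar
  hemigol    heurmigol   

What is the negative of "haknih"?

satahnal and zamah both have last vowel 'a' yet inflect differently (saurtahnal, zamoh), so the last vowel is not what conditions the rule; the final letter is.
"haknih" ends in -h. The stems ending in -h (nepih → nepoh, zamah → zamoh) change the last vowel to 'o'.
The other patterns: stems ending in -l or -r insert -ur- after the first vowel; stems ending in -p add ve- … -ar around the stem; stems ending in -g or -u add -ak.
So haknih → haknoh.

haknoh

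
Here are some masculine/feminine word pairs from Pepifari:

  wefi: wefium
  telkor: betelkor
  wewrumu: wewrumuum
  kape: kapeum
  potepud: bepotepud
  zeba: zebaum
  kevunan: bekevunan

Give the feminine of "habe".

potepud and wewrumu both have last vowel 'u' yet inflect differently (bepotepud, wewrumuum), so the last vowel is not what conditions the rule; whether the stem ends in a vowel or a consonant is.
"habe" ends in a vowel. The stems ending in a vowel (kape → kapeum, wewrumu → wewrumuum, wefi → wefium) add -um.
The other pattern: stems ending in a consonant add the prefix be-.
So habe → habeum.

habeum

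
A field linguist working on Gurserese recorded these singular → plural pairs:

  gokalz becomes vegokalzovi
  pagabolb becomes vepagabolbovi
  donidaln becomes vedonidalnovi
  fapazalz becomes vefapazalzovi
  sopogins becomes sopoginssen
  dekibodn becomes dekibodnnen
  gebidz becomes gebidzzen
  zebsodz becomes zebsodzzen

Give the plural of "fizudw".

donidaln and dekibodn both end in -n yet inflect differently (vedonidalnovi, dekibodnnen), so the final letter is not what conditions the rule; the second-to-last letter is.
"fizudw" has second-to-last letter 'd'. The stems whose second-to-last letter is 'd' (dekibodn → dekibodnnen, gebidz → gebidzzen, zebsodz → zebsodzzen) double the final consonant and add -en.
The other pattern: stems whose second-to-last letter is 'l' add ve- … -ovi around the stem.
So fizudw → fizudwwen.

fizudwwen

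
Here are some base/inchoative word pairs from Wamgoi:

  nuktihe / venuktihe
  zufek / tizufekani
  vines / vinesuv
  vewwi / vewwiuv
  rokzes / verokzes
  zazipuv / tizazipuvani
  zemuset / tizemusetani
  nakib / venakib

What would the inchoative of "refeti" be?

verefeti

vines and rokzes both end in -s yet inflect differently (vinesuv, verokzes), so the final letter is not what conditions the rule; the first letter is.
"refeti" begins with r-. The one such stem in the data (rokzes → verokzes) adds the prefix ve-, so the same rule applies.
So refeti → verefeti.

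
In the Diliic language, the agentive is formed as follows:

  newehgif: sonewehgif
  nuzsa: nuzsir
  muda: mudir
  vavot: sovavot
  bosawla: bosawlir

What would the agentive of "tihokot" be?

sotihokot

nuzsa and newehgif both begin with n- yet inflect differently (nuzsir, sonewehgif), so the first letter is not what conditions the rule; the final letter is.
"tihokot" ends in -t. The one such stem in the data (vavot → sovavot) adds the prefix so-, so the same rule applies.
The other pattern: stems ending in -a drop the final letter and add -ir.
So tihokot → sotihokot.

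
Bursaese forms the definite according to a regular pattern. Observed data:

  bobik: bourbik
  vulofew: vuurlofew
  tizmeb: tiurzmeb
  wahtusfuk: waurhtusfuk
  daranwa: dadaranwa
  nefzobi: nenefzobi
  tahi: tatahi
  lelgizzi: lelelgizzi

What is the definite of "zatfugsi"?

zazatfugsi

bobik and nefzobi both have last vowel 'i' yet inflect differently (bourbik, nenefzobi), so the last vowel is not what conditions the rule; whether the stem ends in a vowel or a consonant is.
"zatfugsi" ends in a vowel. The stems ending in a vowel (daranwa → dadaranwa, nefzobi → nenefzobi, tahi → tatahi) repeat the first consonant+vowel as a prefix.
So zatfugsi → zazatfugsi.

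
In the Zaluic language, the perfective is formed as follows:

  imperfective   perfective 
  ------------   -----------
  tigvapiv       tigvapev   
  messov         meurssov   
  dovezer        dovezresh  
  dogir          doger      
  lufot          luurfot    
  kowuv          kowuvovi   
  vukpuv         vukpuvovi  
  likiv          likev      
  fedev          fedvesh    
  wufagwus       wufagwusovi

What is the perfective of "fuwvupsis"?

fuwvupses

kowuv and fedev both end in -v yet inflect differently (kowuvovi, fedvesh), so the final letter is not what conditions the rule; the last vowel is.
"fuwvupsis" has last vowel 'i'. The stems whose last vowel is 'i' (likiv → likev, tigvapiv → tigvapev, dogir → doger) change the last vowel to 'e'.
So fuwvupsis → fuwvupses.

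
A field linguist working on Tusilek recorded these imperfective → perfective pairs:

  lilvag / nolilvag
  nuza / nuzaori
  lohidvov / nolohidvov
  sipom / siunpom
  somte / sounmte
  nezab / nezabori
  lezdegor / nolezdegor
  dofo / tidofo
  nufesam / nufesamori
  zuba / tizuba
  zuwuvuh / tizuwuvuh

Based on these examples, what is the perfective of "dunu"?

tidunu

nufesam and sipom both end in -m yet inflect differently (nufesamori, siunpom), so the final letter is not what conditions the rule; the first letter is.
"dunu" begins with d-. The one such stem in the data (dofo → tidofo) adds the prefix ti-, so the same rule applies.
So dunu → tidunu.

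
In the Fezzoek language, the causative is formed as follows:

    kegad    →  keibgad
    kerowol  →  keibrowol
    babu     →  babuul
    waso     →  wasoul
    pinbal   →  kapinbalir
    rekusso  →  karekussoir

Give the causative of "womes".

kerowol and pinbal both end in -l yet inflect differently (keibrowol, kapinbalir), so the final letter is not what conditions the rule; the first letter is.
"womes" begins with w-. The one such stem in the data (waso → wasoul) adds -ul, so the same rule applies.
The other patterns: stems beginning with k- insert -ib- after the first vowel; stems beginning with p- or r- add ka- … -ir around the stem.
So womes → womesul.

womesul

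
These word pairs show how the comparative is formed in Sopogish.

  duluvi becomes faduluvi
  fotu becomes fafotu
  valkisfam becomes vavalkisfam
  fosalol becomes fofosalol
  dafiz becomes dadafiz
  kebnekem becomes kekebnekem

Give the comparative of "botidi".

fabotidi

"botidi" ends in a vowel. The stems ending in a vowel (duluvi → faduluvi, fotu → fafotu) add the prefix fa-.
The other pattern: stems ending in a consonant repeat the first consonant+vowel as a prefix.
So botidi → fabotidi.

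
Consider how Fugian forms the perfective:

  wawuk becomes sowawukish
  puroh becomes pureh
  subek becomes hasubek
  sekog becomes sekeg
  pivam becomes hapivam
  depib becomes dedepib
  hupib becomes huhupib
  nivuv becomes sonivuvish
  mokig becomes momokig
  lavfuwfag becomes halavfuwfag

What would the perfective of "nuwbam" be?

hanuwbam

sekog and mokig both end in -g yet inflect differently (sekeg, momokig), so the final letter is not what conditions the rule; the last vowel is.
"nuwbam" has last vowel 'a'. The stems whose last vowel is 'a' (lavfuwfag → halavfuwfag, pivam → hapivam) add the prefix ha-.
The other patterns: stems whose last vowel is 'o' change the last vowel to 'e'; stems whose last vowel is 'u' add so- … -ish around the stem; stems whose last vowel is 'i' repeat the first consonant+vowel as a prefix.
So nuwbam → hanuwbam.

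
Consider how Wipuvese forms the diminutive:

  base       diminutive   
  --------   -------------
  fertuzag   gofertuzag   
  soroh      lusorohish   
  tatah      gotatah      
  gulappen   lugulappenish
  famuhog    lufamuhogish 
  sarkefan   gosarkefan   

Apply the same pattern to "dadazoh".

ludadazohish

"dadazoh" has last vowel 'o'. The stems whose last vowel is 'o' (famuhog → lufamuhogish, soroh → lusorohish) add lu- … -ish around the stem.
The other pattern: stems whose last vowel is 'a' add the prefix go-.
So dadazoh → ludadazohish.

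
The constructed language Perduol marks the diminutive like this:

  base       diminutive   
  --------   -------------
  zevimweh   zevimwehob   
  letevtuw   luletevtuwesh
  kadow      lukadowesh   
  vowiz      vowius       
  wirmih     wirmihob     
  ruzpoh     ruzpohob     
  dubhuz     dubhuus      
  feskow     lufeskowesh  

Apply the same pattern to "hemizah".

letevtuw and dubhuz both have last vowel 'u' yet inflect differently (luletevtuwesh, dubhuus), so the last vowel is not what conditions the rule; the final letter is.
"hemizah" ends in -h. The stems ending in -h (wirmih → wirmihob, ruzpoh → ruzpohob, zevimweh → zevimwehob) add -ob.
The other patterns: stems ending in -w add lu- … -esh around the stem; stems ending in -z drop the final letter and add -us.
So hemizah → hemizahob.

hemizahob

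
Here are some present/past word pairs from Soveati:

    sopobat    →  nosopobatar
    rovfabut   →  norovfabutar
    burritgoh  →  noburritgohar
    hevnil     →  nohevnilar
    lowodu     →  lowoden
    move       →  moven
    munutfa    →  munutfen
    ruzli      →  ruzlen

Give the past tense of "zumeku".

rovfabut and lowodu both have last vowel 'u' yet inflect differently (norovfabutar, lowoden), so the last vowel is not what conditions the rule; whether the stem ends in a vowel or a consonant is.
"zumeku" ends in a vowel. The stems ending in a vowel (lowodu → lowoden, move → moven, munutfa → munutfen) drop the final letter and add -en.
So zumeku → zumeken.

zumeken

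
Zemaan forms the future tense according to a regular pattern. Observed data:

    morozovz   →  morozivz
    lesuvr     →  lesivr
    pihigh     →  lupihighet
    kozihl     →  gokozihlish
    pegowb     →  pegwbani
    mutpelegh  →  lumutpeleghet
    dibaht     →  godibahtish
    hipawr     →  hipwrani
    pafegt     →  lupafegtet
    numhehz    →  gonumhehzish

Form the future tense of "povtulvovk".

povtulvivk

"povtulvovk" has second-to-last letter 'v'. The stems whose second-to-last letter is 'v' (morozovz → morozivz, lesuvr → lesivr) change the last vowel to 'i'.
The other patterns: stems whose second-to-last letter is 'h' add go- … -ish around the stem; stems whose second-to-last letter is 'g' add lu- … -et around the stem; stems whose second-to-last letter is 'w' delete the last vowel and add -ani.
So povtulvovk → povtulvivk.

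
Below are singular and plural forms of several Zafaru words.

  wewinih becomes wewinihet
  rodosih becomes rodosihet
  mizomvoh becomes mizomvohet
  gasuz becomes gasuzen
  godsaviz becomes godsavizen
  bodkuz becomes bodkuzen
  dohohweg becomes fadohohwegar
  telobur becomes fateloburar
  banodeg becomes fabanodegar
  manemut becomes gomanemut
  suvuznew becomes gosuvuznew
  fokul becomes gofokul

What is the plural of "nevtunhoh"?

wewinih and godsaviz both have last vowel 'i' yet inflect differently (wewinihet, godsavizen), so the last vowel is not what conditions the rule; the final letter is.
"nevtunhoh" ends in -h. The stems ending in -h (wewinih → wewinihet, rodosih → rodosihet, mizomvoh → mizomvohet) add -et.
So nevtunhoh → nevtunhohet.

nevtunhohet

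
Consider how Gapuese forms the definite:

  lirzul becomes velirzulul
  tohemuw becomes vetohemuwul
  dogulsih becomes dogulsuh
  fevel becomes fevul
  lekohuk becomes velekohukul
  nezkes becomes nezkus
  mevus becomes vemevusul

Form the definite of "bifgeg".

"bifgeg" has last vowel 'e'. The stems whose last vowel is 'e' (fevel → fevul, nezkes → nezkus) change the last vowel to 'u'.
The other pattern: stems whose last vowel is 'u' add ve- … -ul around the stem.
So bifgeg → bifgug.

bifgug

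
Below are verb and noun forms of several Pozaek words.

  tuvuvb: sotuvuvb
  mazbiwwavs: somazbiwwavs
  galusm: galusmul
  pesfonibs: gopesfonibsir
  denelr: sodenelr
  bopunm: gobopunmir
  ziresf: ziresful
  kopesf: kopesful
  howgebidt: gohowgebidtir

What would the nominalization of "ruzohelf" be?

galusm and bopunm both end in -m yet inflect differently (galusmul, gobopunmir), so the final letter is not what conditions the rule; the second-to-last letter is.
"ruzohelf" has second-to-last letter 'l'. The one such stem in the data (denelr → sodenelr) adds the prefix so-, so the same rule applies.
The other patterns: stems whose second-to-last letter is 's' add -ul; stems whose second-to-last letter is 'b', 'd' or 'n' add go- … -ir around the stem.
So ruzohelf → soruzohelf.

soruzohelf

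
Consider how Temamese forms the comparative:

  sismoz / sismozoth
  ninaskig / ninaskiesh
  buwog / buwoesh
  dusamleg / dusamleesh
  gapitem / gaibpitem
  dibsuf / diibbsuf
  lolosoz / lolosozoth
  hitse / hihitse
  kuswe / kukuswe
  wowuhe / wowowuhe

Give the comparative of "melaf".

sismoz and buwog both have last vowel 'o' yet inflect differently (sismozoth, buwoesh), so the last vowel is not what conditions the rule; the final letter is.
"melaf" ends in -f. The one such stem in the data (dibsuf → diibbsuf) inserts -ib- after the first vowel (as does gapitem), so the same rule applies.
So melaf → meiblaf.

meiblaf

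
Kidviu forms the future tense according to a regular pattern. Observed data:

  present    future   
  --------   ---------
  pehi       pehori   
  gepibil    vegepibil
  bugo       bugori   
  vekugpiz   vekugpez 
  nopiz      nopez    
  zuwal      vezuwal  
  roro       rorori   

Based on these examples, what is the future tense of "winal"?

vekugpiz and gepibil both have last vowel 'i' yet inflect differently (vekugpez, vegepibil), so the last vowel is not what conditions the rule; the final letter is.
"winal" ends in -l. The stems ending in -l (gepibil → vegepibil, zuwal → vezuwal) add the prefix ve-.
The other patterns: stems ending in -z change the last vowel to 'e'; stems ending in -i or -o drop the final letter and add -ori.
So winal → vewinal.

vewinal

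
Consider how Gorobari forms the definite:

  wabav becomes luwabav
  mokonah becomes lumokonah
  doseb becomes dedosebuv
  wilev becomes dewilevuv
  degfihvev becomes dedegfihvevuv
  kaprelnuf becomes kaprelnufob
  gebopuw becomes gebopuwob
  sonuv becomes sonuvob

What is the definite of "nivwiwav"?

lunivwiwav

"nivwiwav" has last vowel 'a'. The stems whose last vowel is 'a' (wabav → luwabav, mokonah → lumokonah) add the prefix lu-.
So nivwiwav → lunivwiwav.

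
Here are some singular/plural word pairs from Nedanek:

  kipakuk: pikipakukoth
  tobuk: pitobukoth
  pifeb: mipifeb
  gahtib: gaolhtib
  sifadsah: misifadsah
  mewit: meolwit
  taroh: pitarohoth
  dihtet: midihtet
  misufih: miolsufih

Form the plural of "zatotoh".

"zatotoh" has last vowel 'o'. The one such stem in the data (taroh → pitarohoth) adds pi- … -oth around the stem, so the same rule applies.
The other patterns: stems whose last vowel is 'i' insert -ol- after the first vowel; stems whose last vowel is 'a' or 'e' add the prefix mi-.
So zatotoh → pizatotohoth.

pizatotohoth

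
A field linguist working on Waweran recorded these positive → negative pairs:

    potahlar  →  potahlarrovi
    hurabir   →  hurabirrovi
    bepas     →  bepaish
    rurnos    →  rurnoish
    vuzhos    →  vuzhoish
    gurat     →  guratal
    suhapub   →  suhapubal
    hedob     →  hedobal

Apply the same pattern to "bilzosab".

potahlar and bepas both have last vowel 'a' yet inflect differently (potahlarrovi, bepaish), so the last vowel is not what conditions the rule; the final letter is.
"bilzosab" ends in -b. The stems ending in -b (suhapub → suhapubal, hedob → hedobal) add -al.
So bilzosab → bilzosabal.

bilzosabal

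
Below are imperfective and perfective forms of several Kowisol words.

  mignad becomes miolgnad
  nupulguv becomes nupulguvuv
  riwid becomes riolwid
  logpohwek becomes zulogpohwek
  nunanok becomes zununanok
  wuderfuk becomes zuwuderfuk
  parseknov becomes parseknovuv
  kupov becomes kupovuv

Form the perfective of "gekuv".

wuderfuk and nupulguv both have last vowel 'u' yet inflect differently (zuwuderfuk, nupulguvuv), so the last vowel is not what conditions the rule; the final letter is.
"gekuv" ends in -v. The stems ending in -v (nupulguv → nupulguvuv, kupov → kupovuv, parseknov → parseknovuv) add -uv.
The other patterns: stems ending in -k add the prefix zu-; stems ending in -d insert -ol- after the first vowel.
So gekuv → gekuvuv.

gekuvuv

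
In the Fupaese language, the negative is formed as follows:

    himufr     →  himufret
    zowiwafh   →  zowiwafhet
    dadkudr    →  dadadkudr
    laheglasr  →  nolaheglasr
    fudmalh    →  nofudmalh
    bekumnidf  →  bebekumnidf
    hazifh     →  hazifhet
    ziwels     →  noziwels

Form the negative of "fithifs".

dadkudr and himufr both end in -r yet inflect differently (dadadkudr, himufret), so the final letter is not what conditions the rule; the second-to-last letter is.
"fithifs" has second-to-last letter 'f'. The stems whose second-to-last letter is 'f' (hazifh → hazifhet, himufr → himufret, zowiwafh → zowiwafhet) add -et.
The other patterns: stems whose second-to-last letter is 'd' repeat the first consonant+vowel as a prefix; stems whose second-to-last letter is 'l' or 's' add the prefix no-.
So fithifs → fithifset.

fithifset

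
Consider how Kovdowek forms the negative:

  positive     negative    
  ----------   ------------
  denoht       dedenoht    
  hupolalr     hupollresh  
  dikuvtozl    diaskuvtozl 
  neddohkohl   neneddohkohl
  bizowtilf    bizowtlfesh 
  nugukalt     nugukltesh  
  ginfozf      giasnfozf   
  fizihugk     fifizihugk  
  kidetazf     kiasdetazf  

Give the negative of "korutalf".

korutlfesh

ginfozf and bizowtilf both end in -f yet inflect differently (giasnfozf, bizowtlfesh), so the final letter is not what conditions the rule; the second-to-last letter is.
"korutalf" has second-to-last letter 'l'. The stems whose second-to-last letter is 'l' (bizowtilf → bizowtlfesh, hupolalr → hupollresh, nugukalt → nugukltesh) delete the last vowel and add -esh.
The other patterns: stems whose second-to-last letter is 'z' insert -as- after the first vowel; stems whose second-to-last letter is 'g' or 'h' repeat the first consonant+vowel as a prefix.
So korutalf → korutlfesh.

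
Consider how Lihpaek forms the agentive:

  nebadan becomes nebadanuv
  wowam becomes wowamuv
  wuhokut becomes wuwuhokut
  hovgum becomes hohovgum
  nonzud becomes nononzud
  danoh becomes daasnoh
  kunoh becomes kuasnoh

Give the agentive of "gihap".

wowam and hovgum both end in -m yet inflect differently (wowamuv, hohovgum), so the final letter is not what conditions the rule; the last vowel is.
"gihap" has last vowel 'a'. The stems whose last vowel is 'a' (nebadan → nebadanuv, wowam → wowamuv) add -uv.
The other patterns: stems whose last vowel is 'u' repeat the first consonant+vowel as a prefix; stems whose last vowel is 'o' insert -as- after the first vowel.
So gihap → gihapuv.

gihapuv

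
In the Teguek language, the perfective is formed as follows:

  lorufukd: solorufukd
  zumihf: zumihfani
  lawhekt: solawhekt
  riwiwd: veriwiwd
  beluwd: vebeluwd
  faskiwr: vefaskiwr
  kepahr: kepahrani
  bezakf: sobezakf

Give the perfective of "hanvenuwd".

vehanvenuwd

"hanvenuwd" has second-to-last letter 'w'. The stems whose second-to-last letter is 'w' (faskiwr → vefaskiwr, riwiwd → veriwiwd, beluwd → vebeluwd) add the prefix ve-.
The other patterns: stems whose second-to-last letter is 'h' add -ani; stems whose second-to-last letter is 'k' add the prefix so-.
So hanvenuwd → vehanvenuwd.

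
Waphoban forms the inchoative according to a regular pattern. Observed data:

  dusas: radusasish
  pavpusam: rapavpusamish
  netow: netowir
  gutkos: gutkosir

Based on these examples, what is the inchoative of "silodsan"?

"silodsan" has last vowel 'a'. The stems whose last vowel is 'a' (pavpusam → rapavpusamish, dusas → radusasish) add ra- … -ish around the stem.
The other pattern: stems whose last vowel is 'o' add -ir.
So silodsan → rasilodsanish.

rasilodsanish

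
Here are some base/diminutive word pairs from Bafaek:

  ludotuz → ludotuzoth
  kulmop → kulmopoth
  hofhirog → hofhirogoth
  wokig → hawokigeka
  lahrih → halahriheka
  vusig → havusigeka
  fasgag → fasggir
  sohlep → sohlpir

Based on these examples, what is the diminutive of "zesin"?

hazesineka

hofhirog and wokig both end in -g yet inflect differently (hofhirogoth, hawokigeka), so the final letter is not what conditions the rule; the last vowel is.
"zesin" has last vowel 'i'. The stems whose last vowel is 'i' (wokig → hawokigeka, lahrih → halahriheka, vusig → havusigeka) add ha- … -eka around the stem.
So zesin → hazesineka.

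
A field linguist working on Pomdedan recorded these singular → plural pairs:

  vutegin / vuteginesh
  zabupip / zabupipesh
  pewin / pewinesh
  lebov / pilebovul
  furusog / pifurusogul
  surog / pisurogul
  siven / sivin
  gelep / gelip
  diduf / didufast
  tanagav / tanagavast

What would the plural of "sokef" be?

sokif

"sokef" has last vowel 'e'. The stems whose last vowel is 'e' (siven → sivin, gelep → gelip) change the last vowel to 'i'.
The other patterns: stems whose last vowel is 'i' add -esh; stems whose last vowel is 'o' add pi- … -ul around the stem; stems whose last vowel is 'a' or 'u' add -ast.
So sokef → sokif.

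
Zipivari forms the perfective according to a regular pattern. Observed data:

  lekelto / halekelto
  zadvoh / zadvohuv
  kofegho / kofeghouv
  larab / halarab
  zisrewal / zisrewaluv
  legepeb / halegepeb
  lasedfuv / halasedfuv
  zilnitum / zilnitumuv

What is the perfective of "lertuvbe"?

lekelto and kofegho both end in -o yet inflect differently (halekelto, kofeghouv), so the final letter is not what conditions the rule; the first letter is.
"lertuvbe" begins with l-. The stems beginning with l- (larab → halarab, lasedfuv → halasedfuv, lekelto → halekelto) add the prefix ha-.
The other pattern: stems beginning with k- or z- add -uv.
So lertuvbe → halertuvbe.

halertuvbe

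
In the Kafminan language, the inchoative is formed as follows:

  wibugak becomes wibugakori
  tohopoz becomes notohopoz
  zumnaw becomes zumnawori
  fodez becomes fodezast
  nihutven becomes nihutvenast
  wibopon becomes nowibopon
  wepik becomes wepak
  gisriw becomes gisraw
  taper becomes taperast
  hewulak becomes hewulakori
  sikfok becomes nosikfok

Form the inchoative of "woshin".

woshan

wepik and wibugak both end in -k yet inflect differently (wepak, wibugakori), so the final letter is not what conditions the rule; the last vowel is.
"woshin" has last vowel 'i'. The stems whose last vowel is 'i' (wepik → wepak, gisriw → gisraw) change the last vowel to 'a'.
So woshin → woshan.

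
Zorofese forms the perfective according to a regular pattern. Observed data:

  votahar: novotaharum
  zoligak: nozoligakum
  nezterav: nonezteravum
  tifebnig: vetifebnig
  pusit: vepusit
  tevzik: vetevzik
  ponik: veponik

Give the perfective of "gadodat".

nogadodatum

"gadodat" has last vowel 'a'. The stems whose last vowel is 'a' (votahar → novotaharum, zoligak → nozoligakum, nezterav → nonezteravum) add no- … -um around the stem.
The other pattern: stems whose last vowel is 'i' add the prefix ve-.
So gadodat → nogadodatum.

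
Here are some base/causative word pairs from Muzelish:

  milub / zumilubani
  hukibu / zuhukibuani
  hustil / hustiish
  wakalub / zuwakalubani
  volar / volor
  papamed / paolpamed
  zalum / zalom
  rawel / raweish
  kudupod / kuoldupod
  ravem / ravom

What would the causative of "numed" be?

papamed and rawel both have last vowel 'e' yet inflect differently (paolpamed, raweish), so the last vowel is not what conditions the rule; the final letter is.
"numed" ends in -d. The stems ending in -d (papamed → paolpamed, kudupod → kuoldupod) insert -ol- after the first vowel.
So numed → nuolmed.

nuolmed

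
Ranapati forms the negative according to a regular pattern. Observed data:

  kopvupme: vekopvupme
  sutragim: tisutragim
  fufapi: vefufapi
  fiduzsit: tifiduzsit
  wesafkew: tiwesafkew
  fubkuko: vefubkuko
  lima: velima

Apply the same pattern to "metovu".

fiduzsit and fufapi both have last vowel 'i' yet inflect differently (tifiduzsit, vefufapi), so the last vowel is not what conditions the rule; whether the stem ends in a vowel or a consonant is.
"metovu" ends in a vowel. The stems ending in a vowel (fufapi → vefufapi, lima → velima, kopvupme → vekopvupme) add the prefix ve-.
The other pattern: stems ending in a consonant add the prefix ti-.
So metovu → vemetovu.

vemetovu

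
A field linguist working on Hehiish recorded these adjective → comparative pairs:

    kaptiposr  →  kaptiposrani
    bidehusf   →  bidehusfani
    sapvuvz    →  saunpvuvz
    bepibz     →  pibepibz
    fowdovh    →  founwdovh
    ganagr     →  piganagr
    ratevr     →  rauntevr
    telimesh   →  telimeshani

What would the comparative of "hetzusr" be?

hetzusrani

ratevr and kaptiposr both end in -r yet inflect differently (rauntevr, kaptiposrani), so the final letter is not what conditions the rule; the second-to-last letter is.
"hetzusr" has second-to-last letter 's'. The stems whose second-to-last letter is 's' (bidehusf → bidehusfani, kaptiposr → kaptiposrani, telimesh → telimeshani) add -ani.
The other patterns: stems whose second-to-last letter is 'v' insert -un- after the first vowel; stems whose second-to-last letter is 'b' or 'g' add the prefix pi-.
So hetzusr → hetzusrani.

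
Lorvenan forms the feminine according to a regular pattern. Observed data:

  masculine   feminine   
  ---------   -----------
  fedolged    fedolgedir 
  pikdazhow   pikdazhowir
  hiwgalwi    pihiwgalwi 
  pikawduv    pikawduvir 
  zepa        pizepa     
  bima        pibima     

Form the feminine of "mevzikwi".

hiwgalwi and fedolged both have 3 vowels yet inflect differently (pihiwgalwi, fedolgedir), so the number of vowels is not what conditions the rule; whether the stem ends in a vowel or a consonant is.
"mevzikwi" ends in a vowel. The stems ending in a vowel (bima → pibima, zepa → pizepa, hiwgalwi → pihiwgalwi) add the prefix pi-.
The other pattern: stems ending in a consonant add -ir.
So mevzikwi → pimevzikwi.

pimevzikwi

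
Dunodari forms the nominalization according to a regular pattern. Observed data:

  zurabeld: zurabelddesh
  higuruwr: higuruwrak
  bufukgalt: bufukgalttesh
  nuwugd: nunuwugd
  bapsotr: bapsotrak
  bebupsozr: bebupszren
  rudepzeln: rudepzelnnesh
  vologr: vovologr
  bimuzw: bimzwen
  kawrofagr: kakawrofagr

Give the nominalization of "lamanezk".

vologr and bebupsozr both end in -r yet inflect differently (vovologr, bebupszren), so the final letter is not what conditions the rule; the second-to-last letter is.
"lamanezk" has second-to-last letter 'z'. The stems whose second-to-last letter is 'z' (bimuzw → bimzwen, bebupsozr → bebupszren) delete the last vowel and add -en.
The other patterns: stems whose second-to-last letter is 'g' repeat the first consonant+vowel as a prefix; stems whose second-to-last letter is 'l' double the final consonant and add -esh; stems whose second-to-last letter is 't' or 'w' add -ak.
So lamanezk → lamanzken.

lamanzken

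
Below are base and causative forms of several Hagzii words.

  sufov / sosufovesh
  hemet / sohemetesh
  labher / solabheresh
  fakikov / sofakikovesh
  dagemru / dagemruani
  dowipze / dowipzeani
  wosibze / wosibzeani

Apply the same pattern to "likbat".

hemet and dowipze both have last vowel 'e' yet inflect differently (sohemetesh, dowipzeani), so the last vowel is not what conditions the rule; whether the stem ends in a vowel or a consonant is.
"likbat" ends in a consonant. The stems ending in a consonant (sufov → sosufovesh, hemet → sohemetesh, labher → solabheresh) add so- … -esh around the stem.
The other pattern: stems ending in a vowel add -ani.
So likbat → solikbatesh.

solikbatesh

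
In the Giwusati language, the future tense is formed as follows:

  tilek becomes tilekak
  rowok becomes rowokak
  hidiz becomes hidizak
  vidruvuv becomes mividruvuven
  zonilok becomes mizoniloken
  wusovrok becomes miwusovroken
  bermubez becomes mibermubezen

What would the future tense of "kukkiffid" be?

mikukkiffiden

tilek and zonilok both end in -k yet inflect differently (tilekak, mizoniloken), so the final letter is not what conditions the rule; the number of vowels is.
"kukkiffid" has 3 vowels. The stems with 3 vowels (vidruvuv → mividruvuven, zonilok → mizoniloken, wusovrok → miwusovroken) add mi- … -en around the stem.
So kukkiffid → mikukkiffiden.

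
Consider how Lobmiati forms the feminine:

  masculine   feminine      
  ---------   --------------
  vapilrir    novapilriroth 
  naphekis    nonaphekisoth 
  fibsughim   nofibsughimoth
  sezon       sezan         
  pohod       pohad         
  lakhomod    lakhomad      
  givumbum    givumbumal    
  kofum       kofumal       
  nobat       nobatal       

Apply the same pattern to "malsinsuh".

fibsughim and givumbum both end in -m yet inflect differently (nofibsughimoth, givumbumal), so the final letter is not what conditions the rule; the last vowel is.
"malsinsuh" has last vowel 'u'. The stems whose last vowel is 'u' (givumbum → givumbumal, kofum → kofumal) add -al.
So malsinsuh → malsinsuhal.

malsinsuhal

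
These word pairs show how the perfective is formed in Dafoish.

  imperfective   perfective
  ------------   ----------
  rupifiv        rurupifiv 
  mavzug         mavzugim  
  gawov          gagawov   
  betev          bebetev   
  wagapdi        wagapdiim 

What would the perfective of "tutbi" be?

tutbiim

"tutbi" ends in -i. The one such stem in the data (wagapdi → wagapdiim) adds -im, so the same rule applies.
The other pattern: stems ending in -v repeat the first consonant+vowel as a prefix.
So tutbi → tutbiim.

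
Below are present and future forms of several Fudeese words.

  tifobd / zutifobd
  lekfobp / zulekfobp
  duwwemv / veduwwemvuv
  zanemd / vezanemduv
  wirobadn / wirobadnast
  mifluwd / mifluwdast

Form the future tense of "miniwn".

"miniwn" has second-to-last letter 'w'. The one such stem in the data (mifluwd → mifluwdast) adds -ast, so the same rule applies.
So miniwn → miniwnast.

miniwnast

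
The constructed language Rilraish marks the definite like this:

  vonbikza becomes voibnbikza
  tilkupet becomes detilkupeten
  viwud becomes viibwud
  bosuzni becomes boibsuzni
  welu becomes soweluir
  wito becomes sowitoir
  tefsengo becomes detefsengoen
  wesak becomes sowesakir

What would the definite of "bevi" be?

beibvi

wito and tefsengo both end in -o yet inflect differently (sowitoir, detefsengoen), so the final letter is not what conditions the rule; the first letter is.
"bevi" begins with b-. The one such stem in the data (bosuzni → boibsuzni) inserts -ib- after the first vowel (as do viwud, vonbikza), so the same rule applies.
The other patterns: stems beginning with w- add so- … -ir around the stem; stems beginning with t- add de- … -en around the stem.
So bevi → beibvi.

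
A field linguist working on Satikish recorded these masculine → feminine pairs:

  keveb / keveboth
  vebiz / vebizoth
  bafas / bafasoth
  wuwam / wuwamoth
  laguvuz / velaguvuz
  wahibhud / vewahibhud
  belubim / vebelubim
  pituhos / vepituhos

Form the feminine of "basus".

vebiz and laguvuz both end in -z yet inflect differently (vebizoth, velaguvuz), so the final letter is not what conditions the rule; the number of vowels is.
"basus" has 2 vowels. The stems with 2 vowels (keveb → keveboth, vebiz → vebizoth, bafas → bafasoth) add -oth.
The other pattern: stems with 3 vowels add the prefix ve-.
So basus → basusoth.

basusoth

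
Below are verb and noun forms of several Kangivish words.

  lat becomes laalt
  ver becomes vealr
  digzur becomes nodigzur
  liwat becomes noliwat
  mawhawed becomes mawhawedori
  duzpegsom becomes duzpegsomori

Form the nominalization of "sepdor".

nosepdor

ver and digzur both end in -r yet inflect differently (vealr, nodigzur), so the final letter is not what conditions the rule; the number of vowels is.
"sepdor" has 2 vowels. The stems with 2 vowels (digzur → nodigzur, liwat → noliwat) add the prefix no-.
The other patterns: stems with 1 vowel insert -al- after the first vowel; stems with 3 vowels add -ori.
So sepdor → nosepdor.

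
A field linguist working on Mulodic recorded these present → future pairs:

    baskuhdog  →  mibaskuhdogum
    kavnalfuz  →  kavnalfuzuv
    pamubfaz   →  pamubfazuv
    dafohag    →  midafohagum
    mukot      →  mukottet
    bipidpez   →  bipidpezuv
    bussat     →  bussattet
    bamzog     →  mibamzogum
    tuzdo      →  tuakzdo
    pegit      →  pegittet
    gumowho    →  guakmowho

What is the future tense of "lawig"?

pamubfaz and bussat both have last vowel 'a' yet inflect differently (pamubfazuv, bussattet), so the last vowel is not what conditions the rule; the final letter is.
"lawig" ends in -g. The stems ending in -g (baskuhdog → mibaskuhdogum, dafohag → midafohagum, bamzog → mibamzogum) add mi- … -um around the stem.
So lawig → milawigum.

milawigum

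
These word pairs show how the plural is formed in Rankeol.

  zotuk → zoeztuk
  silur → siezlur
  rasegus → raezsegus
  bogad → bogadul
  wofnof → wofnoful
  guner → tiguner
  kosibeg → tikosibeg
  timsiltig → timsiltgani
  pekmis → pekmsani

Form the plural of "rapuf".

silur and guner both end in -r yet inflect differently (siezlur, tiguner), so the final letter is not what conditions the rule; the last vowel is.
"rapuf" has last vowel 'u'. The stems whose last vowel is 'u' (zotuk → zoeztuk, silur → siezlur, rasegus → raezsegus) insert -ez- after the first vowel.
The other patterns: stems whose last vowel is 'a' or 'o' add -ul; stems whose last vowel is 'e' add the prefix ti-; stems whose last vowel is 'i' delete the last vowel and add -ani.
So rapuf → raezpuf.

raezpuf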